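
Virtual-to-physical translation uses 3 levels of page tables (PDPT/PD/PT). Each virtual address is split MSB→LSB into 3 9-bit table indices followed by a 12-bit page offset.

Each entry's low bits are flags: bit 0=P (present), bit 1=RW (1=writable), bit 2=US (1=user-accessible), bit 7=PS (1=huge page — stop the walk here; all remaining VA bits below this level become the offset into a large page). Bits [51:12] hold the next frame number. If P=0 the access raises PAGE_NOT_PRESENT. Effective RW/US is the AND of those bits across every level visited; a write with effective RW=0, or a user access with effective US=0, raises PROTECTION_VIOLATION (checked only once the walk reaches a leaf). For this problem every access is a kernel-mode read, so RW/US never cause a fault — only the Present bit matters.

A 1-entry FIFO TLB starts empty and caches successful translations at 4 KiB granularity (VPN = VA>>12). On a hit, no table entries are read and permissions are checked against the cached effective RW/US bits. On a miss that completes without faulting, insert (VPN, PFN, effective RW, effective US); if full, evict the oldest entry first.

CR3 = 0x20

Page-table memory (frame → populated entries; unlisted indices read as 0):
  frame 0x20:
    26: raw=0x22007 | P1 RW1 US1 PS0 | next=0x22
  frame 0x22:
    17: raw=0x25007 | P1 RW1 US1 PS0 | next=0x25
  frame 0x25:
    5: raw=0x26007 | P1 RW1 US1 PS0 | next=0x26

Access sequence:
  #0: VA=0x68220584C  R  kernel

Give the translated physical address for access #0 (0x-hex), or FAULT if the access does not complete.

Walk each access:
#0 VA=0x68220584C (r,kernel):
  L0 @0x20[26] → 0x22007  P=1,RW=1,US=1,PS=0
  L1 @0x22[17] → 0x25007  P=1,RW=1,US=1,PS=0
  L2 @0x25[5] → 0x26007  P=1,RW=1,US=1,PS=0
  ⇒ phys 0x2684C  [3 reads]

Access #0 PA: 0x2684C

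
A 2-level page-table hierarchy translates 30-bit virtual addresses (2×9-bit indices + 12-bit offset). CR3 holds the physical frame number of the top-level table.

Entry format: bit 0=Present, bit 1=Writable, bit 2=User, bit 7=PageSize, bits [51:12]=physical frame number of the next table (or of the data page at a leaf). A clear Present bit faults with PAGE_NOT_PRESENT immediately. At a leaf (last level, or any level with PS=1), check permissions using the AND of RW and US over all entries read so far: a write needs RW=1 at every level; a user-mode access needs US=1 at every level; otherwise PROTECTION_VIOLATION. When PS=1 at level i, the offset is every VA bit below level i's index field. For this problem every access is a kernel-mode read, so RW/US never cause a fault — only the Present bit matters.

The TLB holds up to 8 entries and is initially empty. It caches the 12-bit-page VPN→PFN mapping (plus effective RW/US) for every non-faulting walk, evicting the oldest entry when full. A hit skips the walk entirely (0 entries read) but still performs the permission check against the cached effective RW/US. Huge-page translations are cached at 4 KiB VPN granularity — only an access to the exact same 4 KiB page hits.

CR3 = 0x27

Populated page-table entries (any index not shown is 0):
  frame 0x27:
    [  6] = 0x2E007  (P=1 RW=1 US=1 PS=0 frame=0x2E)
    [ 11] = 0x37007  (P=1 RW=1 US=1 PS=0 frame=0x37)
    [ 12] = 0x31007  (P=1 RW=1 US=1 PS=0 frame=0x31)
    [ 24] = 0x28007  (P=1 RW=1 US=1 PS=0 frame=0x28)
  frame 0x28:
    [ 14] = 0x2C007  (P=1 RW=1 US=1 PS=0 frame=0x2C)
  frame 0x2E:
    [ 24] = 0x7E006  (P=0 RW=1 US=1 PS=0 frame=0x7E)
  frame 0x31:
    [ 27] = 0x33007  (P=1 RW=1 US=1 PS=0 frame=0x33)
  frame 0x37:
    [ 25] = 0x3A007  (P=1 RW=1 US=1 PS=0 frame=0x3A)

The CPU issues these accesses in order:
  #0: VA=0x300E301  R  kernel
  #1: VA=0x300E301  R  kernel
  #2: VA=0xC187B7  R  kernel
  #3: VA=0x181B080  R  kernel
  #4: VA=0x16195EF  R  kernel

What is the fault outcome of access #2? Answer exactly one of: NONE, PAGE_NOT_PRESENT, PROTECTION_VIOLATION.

Walk each access:
#0 VA=0x300E301 (r,kernel):
  L0: frame=0x27 idx=24 entry=0x28007 [P=1 RW=1 US=1 PS=0]
  L1: frame=0x28 idx=14 entry=0x2C007 [P=1 RW=1 US=1 PS=0]
  ✓ 0x2C301  — 2 lookups
#1 VA=0x300E301 (r,kernel):
  TLB hit vpn=0x300E → PA=0x2C301
#2 VA=0xC187B7 (r,kernel):
  L0: frame=0x27 idx=6 entry=0x2E007 [P=1 RW=1 US=1 PS=0]
  L1: frame=0x2E idx=24 entry=0x7E006 [P=0 RW=1 US=1 PS=0]
  ⇒ fault: PAGE_NOT_PRESENT  — 2 lookups
#3 VA=0x181B080 (r,kernel):
  L0: frame=0x27 idx=12 entry=0x31007 [P=1 RW=1 US=1 PS=0]
  L1: frame=0x31 idx=27 entry=0x33007 [P=1 RW=1 US=1 PS=0]
  ✓ 0x33080  — 2 lookups
#4 VA=0x16195EF (r,kernel):
  L0: frame=0x27 idx=11 entry=0x37007 [P=1 RW=1 US=1 PS=0]
  L1: frame=0x37 idx=25 entry=0x3A007 [P=1 RW=1 US=1 PS=0]
  ✓ 0x3A5EF  — 2 lookups

Access #2 fault: PAGE_NOT_PRESENT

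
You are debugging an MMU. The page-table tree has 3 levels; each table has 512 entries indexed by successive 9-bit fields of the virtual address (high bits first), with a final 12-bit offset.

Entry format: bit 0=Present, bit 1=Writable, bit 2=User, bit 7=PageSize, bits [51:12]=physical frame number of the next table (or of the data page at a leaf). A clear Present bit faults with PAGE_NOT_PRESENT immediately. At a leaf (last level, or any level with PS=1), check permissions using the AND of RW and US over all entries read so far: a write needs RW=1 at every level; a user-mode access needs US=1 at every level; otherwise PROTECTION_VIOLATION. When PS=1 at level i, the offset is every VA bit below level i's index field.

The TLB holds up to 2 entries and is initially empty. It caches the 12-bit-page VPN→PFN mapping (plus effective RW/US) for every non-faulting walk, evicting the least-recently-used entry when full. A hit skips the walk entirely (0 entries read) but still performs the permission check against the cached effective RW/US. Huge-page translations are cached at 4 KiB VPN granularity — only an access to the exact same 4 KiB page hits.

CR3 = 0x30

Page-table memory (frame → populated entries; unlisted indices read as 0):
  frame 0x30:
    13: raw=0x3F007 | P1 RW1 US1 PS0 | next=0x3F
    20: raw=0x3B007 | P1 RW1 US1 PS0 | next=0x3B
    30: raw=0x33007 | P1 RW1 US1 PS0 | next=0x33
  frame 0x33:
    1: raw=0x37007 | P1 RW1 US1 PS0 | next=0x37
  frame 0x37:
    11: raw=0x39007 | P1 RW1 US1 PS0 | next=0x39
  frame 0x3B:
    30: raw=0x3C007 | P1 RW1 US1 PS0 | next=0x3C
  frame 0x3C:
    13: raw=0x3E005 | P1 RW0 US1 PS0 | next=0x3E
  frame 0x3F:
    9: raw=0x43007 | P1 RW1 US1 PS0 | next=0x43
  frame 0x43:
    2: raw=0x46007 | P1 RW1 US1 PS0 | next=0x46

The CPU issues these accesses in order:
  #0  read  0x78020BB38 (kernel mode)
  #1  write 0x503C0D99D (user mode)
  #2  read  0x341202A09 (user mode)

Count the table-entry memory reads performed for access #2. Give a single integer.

Walk each access:
#0 VA=0x78020BB38 (r,kernel):
  L0 @0x30[30] → 0x33007  P=1,RW=1,US=1,PS=0
  L1 @0x33[1] → 0x37007  P=1,RW=1,US=1,PS=0
  L2 @0x37[11] → 0x39007  P=1,RW=1,US=1,PS=0
  → PA=0x39B38  (3 entries read)
#1 VA=0x503C0D99D (w,user):
  L0 @0x30[20] → 0x3B007  P=1,RW=1,US=1,PS=0
  L1 @0x3B[30] → 0x3C007  P=1,RW=1,US=1,PS=0
  L2 @0x3C[13] → 0x3E005  P=1,RW=0,US=1,PS=0
  → PROTECTION_VIOLATION  (3 entries read)
#2 VA=0x341202A09 (r,user):
  L0 @0x30[13] → 0x3F007  P=1,RW=1,US=1,PS=0
  L1 @0x3F[9] → 0x43007  P=1,RW=1,US=1,PS=0
  L2 @0x43[2] → 0x46007  P=1,RW=1,US=1,PS=0
  → PA=0x46A09  (3 entries read)

Entries read for #2: 3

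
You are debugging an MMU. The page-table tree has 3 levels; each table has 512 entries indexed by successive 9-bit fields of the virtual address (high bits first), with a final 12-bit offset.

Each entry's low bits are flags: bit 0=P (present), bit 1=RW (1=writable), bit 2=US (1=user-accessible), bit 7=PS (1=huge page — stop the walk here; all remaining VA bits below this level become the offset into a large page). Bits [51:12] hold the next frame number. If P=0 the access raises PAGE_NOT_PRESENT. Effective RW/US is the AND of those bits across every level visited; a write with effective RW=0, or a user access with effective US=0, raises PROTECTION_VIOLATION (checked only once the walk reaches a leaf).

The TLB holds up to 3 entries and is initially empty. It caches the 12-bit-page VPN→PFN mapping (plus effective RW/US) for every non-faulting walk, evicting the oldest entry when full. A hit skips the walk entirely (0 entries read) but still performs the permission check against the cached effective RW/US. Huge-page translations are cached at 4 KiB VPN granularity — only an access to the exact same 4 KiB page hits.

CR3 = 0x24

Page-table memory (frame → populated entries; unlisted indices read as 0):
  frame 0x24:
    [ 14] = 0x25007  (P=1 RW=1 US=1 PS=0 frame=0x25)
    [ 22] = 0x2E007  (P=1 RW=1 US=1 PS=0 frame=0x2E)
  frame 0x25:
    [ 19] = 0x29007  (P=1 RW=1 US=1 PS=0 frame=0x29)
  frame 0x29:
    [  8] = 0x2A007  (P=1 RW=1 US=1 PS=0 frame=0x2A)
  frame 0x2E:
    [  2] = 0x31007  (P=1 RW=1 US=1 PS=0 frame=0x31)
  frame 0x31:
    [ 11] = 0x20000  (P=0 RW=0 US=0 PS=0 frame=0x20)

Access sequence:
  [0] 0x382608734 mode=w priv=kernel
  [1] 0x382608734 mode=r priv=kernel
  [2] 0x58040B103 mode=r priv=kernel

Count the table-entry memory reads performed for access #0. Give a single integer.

Walk each access:
#0 VA=0x382608734 (w,kernel):
  L0 @0x24[14] → 0x25007  P=1,RW=1,US=1,PS=0
  L1 @0x25[19] → 0x29007  P=1,RW=1,US=1,PS=0
  L2 @0x29[8] → 0x2A007  P=1,RW=1,US=1,PS=0
  ✓ 0x2A734  — 3 lookups
#1 VA=0x382608734 (r,kernel):
  TLB hit vpn=0x382608 → PA=0x2A734
#2 VA=0x58040B103 (r,kernel):
  L0 @0x24[22] → 0x2E007  P=1,RW=1,US=1,PS=0
  L1 @0x2E[2] → 0x31007  P=1,RW=1,US=1,PS=0
  L2 @0x31[11] → 0x20000  P=0,RW=0,US=0,PS=0
  ✗ PAGE_NOT_PRESENT  [3 reads]

Entries read for #0: 3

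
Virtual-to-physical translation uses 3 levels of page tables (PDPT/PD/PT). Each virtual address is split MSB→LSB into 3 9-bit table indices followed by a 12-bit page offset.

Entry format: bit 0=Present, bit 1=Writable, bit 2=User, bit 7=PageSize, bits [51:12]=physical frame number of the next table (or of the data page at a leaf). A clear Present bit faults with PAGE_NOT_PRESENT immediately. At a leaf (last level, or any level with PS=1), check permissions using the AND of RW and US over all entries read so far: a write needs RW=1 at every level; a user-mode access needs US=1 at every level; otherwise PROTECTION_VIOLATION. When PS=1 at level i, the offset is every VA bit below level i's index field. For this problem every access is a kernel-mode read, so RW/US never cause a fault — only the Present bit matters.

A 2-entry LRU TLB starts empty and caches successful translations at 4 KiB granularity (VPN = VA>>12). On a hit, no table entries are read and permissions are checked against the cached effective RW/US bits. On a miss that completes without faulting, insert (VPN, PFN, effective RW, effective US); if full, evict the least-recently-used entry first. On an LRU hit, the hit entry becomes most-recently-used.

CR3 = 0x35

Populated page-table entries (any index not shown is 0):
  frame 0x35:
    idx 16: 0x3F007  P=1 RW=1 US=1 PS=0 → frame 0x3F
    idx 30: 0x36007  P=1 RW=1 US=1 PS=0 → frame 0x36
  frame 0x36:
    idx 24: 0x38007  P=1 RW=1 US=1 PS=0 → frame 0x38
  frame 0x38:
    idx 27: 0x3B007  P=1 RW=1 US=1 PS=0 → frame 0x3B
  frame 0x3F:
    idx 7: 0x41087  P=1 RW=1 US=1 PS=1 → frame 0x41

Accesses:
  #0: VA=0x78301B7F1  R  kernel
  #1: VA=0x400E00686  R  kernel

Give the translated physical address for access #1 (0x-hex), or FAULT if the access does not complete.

Per-access translation:
#0 VA=0x78301B7F1 (r,kernel):
  lvl0: tbl 0x35, slot 30 ⇒ 0x36007 (P1/RW1/US1/PS0)
  lvl1: tbl 0x36, slot 24 ⇒ 0x38007 (P1/RW1/US1/PS0)
  lvl2: tbl 0x38, slot 27 ⇒ 0x3B007 (P1/RW1/US1/PS0)
  → PA=0x3B7F1  (3 entries read)
#1 VA=0x400E00686 (r,kernel):
  lvl0: tbl 0x35, slot 16 ⇒ 0x3F007 (P1/RW1/US1/PS0)
  lvl1: tbl 0x3F, slot 7 ⇒ 0x41087 (P1/RW1/US1/PS1)
  → PA=0x41686 (huge @L1)  (2 entries read)

Access #1 PA: 0x41686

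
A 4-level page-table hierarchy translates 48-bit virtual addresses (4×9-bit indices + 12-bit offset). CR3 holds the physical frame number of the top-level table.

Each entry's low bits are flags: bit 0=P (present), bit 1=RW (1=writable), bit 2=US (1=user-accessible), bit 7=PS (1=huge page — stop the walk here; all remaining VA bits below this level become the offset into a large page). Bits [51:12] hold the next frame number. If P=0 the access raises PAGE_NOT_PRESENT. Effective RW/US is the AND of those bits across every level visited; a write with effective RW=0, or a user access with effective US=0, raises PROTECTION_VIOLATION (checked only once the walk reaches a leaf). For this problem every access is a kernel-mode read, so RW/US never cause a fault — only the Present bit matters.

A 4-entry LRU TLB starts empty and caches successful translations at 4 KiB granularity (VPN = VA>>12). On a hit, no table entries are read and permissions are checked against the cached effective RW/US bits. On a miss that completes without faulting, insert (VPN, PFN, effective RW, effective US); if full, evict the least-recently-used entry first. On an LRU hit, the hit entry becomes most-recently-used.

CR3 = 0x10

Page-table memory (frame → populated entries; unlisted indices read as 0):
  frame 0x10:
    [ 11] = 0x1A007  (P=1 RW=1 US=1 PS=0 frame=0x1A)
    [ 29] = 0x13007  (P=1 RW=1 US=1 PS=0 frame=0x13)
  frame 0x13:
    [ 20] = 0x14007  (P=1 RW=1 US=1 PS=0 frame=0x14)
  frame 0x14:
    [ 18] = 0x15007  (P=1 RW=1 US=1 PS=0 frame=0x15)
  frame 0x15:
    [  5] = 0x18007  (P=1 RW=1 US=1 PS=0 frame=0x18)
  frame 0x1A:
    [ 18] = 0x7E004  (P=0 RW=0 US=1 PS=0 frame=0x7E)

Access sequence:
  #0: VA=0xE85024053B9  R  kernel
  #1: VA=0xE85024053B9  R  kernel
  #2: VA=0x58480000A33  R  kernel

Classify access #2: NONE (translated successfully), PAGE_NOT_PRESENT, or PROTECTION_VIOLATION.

Trace:
#0 VA=0xE85024053B9 (r,kernel):
  L0: frame=0x10 idx=29 entry=0x13007 [P=1 RW=1 US=1 PS=0]
  L1: frame=0x13 idx=20 entry=0x14007 [P=1 RW=1 US=1 PS=0]
  L2: frame=0x14 idx=18 entry=0x15007 [P=1 RW=1 US=1 PS=0]
  L3: frame=0x15 idx=5 entry=0x18007 [P=1 RW=1 US=1 PS=0]
  ⇒ phys 0x183B9  [4 reads]
#1 VA=0xE85024053B9 (r,kernel):
  TLB hit vpn=0xE8502405 → PA=0x183B9
#2 VA=0x58480000A33 (r,kernel):
  L0: frame=0x10 idx=11 entry=0x1A007 [P=1 RW=1 US=1 PS=0]
  L1: frame=0x1A idx=18 entry=0x7E004 [P=0 RW=0 US=1 PS=0]
  → PAGE_NOT_PRESENT  (2 entries read)

Access #2 fault: PAGE_NOT_PRESENT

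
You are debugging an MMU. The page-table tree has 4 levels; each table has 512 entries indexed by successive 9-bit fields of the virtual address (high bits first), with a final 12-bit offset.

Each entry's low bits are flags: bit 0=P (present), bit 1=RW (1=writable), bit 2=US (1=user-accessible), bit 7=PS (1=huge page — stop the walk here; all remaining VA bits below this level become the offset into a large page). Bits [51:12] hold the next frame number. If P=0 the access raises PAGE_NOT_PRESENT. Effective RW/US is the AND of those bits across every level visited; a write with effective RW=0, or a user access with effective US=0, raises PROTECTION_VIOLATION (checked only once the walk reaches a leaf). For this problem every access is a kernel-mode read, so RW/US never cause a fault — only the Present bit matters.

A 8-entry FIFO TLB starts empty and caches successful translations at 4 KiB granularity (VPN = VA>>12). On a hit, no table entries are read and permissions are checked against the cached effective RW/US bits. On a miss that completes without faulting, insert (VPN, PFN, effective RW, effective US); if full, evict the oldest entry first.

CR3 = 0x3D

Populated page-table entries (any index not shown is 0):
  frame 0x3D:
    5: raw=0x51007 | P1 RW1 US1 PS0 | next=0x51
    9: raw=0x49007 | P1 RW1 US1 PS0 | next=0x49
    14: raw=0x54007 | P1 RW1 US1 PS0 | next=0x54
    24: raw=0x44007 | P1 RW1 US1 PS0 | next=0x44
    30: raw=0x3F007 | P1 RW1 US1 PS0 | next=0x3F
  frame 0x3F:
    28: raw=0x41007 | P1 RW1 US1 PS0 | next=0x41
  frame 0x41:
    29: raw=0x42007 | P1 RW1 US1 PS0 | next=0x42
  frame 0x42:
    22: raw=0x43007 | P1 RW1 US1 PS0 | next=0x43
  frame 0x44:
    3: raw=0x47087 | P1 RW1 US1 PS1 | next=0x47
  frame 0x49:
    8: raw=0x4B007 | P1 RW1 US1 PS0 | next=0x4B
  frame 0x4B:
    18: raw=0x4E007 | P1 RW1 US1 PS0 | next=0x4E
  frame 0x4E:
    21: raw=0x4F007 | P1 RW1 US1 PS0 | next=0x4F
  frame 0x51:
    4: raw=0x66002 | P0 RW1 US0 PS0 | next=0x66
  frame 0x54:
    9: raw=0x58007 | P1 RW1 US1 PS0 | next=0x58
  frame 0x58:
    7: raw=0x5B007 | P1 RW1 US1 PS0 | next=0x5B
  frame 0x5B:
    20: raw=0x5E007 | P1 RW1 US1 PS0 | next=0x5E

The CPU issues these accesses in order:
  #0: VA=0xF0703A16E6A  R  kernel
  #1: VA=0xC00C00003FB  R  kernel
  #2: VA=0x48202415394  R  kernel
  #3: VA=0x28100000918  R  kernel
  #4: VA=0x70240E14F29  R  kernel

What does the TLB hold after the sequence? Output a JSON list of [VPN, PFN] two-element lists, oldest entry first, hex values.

Per-access translation:
#0 VA=0xF0703A16E6A (r,kernel):
  L0 @0x3D[30] → 0x3F007  P=1,RW=1,US=1,PS=0
  L1 @0x3F[28] → 0x41007  P=1,RW=1,US=1,PS=0
  L2 @0x41[29] → 0x42007  P=1,RW=1,US=1,PS=0
  L3 @0x42[22] → 0x43007  P=1,RW=1,US=1,PS=0
  → PA=0x43E6A  (4 entries read)
#1 VA=0xC00C00003FB (r,kernel):
  L0 @0x3D[24] → 0x44007  P=1,RW=1,US=1,PS=0
  L1 @0x44[3] → 0x47087  P=1,RW=1,US=1,PS=1
  → PA=0x473FB (huge @L1)  (2 entries read)
#2 VA=0x48202415394 (r,kernel):
  L0 @0x3D[9] → 0x49007  P=1,RW=1,US=1,PS=0
  L1 @0x49[8] → 0x4B007  P=1,RW=1,US=1,PS=0
  L2 @0x4B[18] → 0x4E007  P=1,RW=1,US=1,PS=0
  L3 @0x4E[21] → 0x4F007  P=1,RW=1,US=1,PS=0
  → PA=0x4F394  (4 entries read)
#3 VA=0x28100000918 (r,kernel):
  L0 @0x3D[5] → 0x51007  P=1,RW=1,US=1,PS=0
  L1 @0x51[4] → 0x66002  P=0,RW=1,US=0,PS=0
  ⇒ fault: PAGE_NOT_PRESENT  — 2 lookups
#4 VA=0x70240E14F29 (r,kernel):
  L0 @0x3D[14] → 0x54007  P=1,RW=1,US=1,PS=0
  L1 @0x54[9] → 0x58007  P=1,RW=1,US=1,PS=0
  L2 @0x58[7] → 0x5B007  P=1,RW=1,US=1,PS=0
  L3 @0x5B[20] → 0x5E007  P=1,RW=1,US=1,PS=0
  → PA=0x5EF29  (4 entries read)

TLB: [["0xF0703A16", "0x43"], ["0xC00C0000", "0x47"], ["0x48202415", "0x4F"], ["0x70240E14", "0x5E"]]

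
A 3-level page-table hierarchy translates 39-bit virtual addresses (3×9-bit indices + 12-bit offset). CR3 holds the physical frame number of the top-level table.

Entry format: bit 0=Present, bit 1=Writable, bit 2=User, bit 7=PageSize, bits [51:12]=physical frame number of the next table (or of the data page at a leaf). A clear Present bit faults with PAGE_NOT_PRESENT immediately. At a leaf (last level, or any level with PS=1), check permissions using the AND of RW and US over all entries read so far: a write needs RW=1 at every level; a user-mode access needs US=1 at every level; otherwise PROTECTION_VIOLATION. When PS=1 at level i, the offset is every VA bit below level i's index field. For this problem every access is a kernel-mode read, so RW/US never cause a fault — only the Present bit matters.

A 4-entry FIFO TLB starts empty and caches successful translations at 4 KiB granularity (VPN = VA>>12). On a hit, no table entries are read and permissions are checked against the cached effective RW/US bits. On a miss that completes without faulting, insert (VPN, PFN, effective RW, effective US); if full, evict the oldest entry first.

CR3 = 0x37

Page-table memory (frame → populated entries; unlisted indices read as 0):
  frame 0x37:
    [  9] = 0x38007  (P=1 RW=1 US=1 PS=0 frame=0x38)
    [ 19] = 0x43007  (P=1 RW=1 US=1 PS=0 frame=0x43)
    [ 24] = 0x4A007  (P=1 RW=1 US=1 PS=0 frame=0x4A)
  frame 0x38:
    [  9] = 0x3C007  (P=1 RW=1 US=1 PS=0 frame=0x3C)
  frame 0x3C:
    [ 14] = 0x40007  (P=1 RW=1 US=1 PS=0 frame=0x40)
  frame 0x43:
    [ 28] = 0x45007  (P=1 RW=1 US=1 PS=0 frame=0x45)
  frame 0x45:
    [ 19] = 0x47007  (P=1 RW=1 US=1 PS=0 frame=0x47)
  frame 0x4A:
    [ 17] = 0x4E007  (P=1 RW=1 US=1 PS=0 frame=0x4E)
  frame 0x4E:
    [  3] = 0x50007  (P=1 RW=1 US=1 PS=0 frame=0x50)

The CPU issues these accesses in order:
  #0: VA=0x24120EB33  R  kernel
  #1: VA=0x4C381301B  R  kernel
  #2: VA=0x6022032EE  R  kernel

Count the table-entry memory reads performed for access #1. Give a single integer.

Per-access translation:
#0 VA=0x24120EB33 (r,kernel):
  L0 @0x37[9] → 0x38007  P=1,RW=1,US=1,PS=0
  L1 @0x38[9] → 0x3C007  P=1,RW=1,US=1,PS=0
  L2 @0x3C[14] → 0x40007  P=1,RW=1,US=1,PS=0
  ⇒ phys 0x40B33  [3 reads]
#1 VA=0x4C381301B (r,kernel):
  L0 @0x37[19] → 0x43007  P=1,RW=1,US=1,PS=0
  L1 @0x43[28] → 0x45007  P=1,RW=1,US=1,PS=0
  L2 @0x45[19] → 0x47007  P=1,RW=1,US=1,PS=0
  ⇒ phys 0x4701B  [3 reads]
#2 VA=0x6022032EE (r,kernel):
  L0 @0x37[24] → 0x4A007  P=1,RW=1,US=1,PS=0
  L1 @0x4A[17] → 0x4E007  P=1,RW=1,US=1,PS=0
  L2 @0x4E[3] → 0x50007  P=1,RW=1,US=1,PS=0
  ⇒ phys 0x502EE  [3 reads]

Entries read for #1: 3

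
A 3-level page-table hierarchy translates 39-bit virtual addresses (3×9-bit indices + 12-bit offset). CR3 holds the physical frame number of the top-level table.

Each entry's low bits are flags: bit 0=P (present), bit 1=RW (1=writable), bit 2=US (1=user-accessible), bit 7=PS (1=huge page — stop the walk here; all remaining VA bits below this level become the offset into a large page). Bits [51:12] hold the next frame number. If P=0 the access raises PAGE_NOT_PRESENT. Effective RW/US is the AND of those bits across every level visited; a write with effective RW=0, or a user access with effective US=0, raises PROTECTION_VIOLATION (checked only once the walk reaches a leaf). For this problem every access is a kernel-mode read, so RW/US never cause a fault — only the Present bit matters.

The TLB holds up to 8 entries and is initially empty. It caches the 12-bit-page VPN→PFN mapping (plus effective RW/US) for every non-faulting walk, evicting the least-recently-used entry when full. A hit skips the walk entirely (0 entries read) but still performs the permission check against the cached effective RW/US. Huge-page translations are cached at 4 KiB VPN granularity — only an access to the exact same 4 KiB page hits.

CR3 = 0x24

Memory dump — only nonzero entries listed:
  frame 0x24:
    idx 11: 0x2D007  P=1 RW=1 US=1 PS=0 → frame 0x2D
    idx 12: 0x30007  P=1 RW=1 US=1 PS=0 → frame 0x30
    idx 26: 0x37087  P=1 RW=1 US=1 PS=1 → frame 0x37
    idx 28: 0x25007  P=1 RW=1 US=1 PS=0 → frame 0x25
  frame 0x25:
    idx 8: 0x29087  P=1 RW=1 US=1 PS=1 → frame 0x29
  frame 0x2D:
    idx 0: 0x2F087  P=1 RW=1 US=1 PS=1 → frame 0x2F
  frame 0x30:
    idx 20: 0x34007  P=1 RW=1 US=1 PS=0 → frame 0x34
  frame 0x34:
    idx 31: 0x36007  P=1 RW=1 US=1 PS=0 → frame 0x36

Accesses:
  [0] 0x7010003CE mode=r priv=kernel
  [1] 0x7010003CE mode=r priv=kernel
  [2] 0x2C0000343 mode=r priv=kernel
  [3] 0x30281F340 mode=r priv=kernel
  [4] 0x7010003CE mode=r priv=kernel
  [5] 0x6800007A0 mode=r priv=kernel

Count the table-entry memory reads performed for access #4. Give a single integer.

Walk each access:
#0 VA=0x7010003CE (r,kernel):
  lvl0: tbl 0x24, slot 28 ⇒ 0x25007 (P1/RW1/US1/PS0)
  lvl1: tbl 0x25, slot 8 ⇒ 0x29087 (P1/RW1/US1/PS1)
  ⇒ phys 0x293CE (huge @L1)  [2 reads]
#1 VA=0x7010003CE (r,kernel):
  TLB hit vpn=0x701000 → PA=0x293CE
#2 VA=0x2C0000343 (r,kernel):
  lvl0: tbl 0x24, slot 11 ⇒ 0x2D007 (P1/RW1/US1/PS0)
  lvl1: tbl 0x2D, slot 0 ⇒ 0x2F087 (P1/RW1/US1/PS1)
  ⇒ phys 0x2F343 (huge @L1)  [2 reads]
#3 VA=0x30281F340 (r,kernel):
  lvl0: tbl 0x24, slot 12 ⇒ 0x30007 (P1/RW1/US1/PS0)
  lvl1: tbl 0x30, slot 20 ⇒ 0x34007 (P1/RW1/US1/PS0)
  lvl2: tbl 0x34, slot 31 ⇒ 0x36007 (P1/RW1/US1/PS0)
  ⇒ phys 0x36340  [3 reads]
#4 VA=0x7010003CE (r,kernel):
  TLB hit vpn=0x701000 → PA=0x293CE
#5 VA=0x6800007A0 (r,kernel):
  lvl0: tbl 0x24, slot 26 ⇒ 0x37087 (P1/RW1/US1/PS1)
  ⇒ phys 0x377A0 (huge @L0)  [1 reads]

Entries read for #4: 0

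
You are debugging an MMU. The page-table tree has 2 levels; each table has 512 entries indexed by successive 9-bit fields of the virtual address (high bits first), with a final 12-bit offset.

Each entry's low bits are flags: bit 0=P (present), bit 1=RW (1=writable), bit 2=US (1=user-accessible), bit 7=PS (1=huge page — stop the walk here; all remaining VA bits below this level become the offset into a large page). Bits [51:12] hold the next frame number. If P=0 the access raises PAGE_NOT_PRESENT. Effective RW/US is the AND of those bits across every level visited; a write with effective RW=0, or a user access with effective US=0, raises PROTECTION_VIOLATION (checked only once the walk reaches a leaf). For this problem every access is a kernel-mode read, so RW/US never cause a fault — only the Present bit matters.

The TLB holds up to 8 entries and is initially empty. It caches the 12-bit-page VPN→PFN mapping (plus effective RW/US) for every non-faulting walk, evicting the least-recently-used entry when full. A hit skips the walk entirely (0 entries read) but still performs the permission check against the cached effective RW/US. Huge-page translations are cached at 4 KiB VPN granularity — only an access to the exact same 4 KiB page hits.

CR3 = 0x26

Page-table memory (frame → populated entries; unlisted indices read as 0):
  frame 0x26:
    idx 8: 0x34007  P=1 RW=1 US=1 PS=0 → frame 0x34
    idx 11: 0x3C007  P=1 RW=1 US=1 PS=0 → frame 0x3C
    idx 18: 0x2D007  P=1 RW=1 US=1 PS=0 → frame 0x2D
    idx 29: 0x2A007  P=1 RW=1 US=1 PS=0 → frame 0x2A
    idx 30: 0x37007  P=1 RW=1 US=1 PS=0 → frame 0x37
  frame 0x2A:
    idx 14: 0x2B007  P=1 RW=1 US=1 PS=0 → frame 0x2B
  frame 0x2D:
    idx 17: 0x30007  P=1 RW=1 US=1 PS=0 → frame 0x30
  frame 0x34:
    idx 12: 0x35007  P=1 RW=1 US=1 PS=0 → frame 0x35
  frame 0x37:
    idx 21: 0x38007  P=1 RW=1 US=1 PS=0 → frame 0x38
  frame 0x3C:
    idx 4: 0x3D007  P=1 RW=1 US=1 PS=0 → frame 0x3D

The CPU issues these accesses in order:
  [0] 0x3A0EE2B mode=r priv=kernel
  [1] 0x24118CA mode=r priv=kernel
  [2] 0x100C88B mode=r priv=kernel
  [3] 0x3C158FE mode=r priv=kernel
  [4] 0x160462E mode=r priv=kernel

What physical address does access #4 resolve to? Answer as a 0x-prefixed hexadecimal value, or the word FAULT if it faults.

Trace:
#0 VA=0x3A0EE2B (r,kernel):
  lvl0: tbl 0x26, slot 29 ⇒ 0x2A007 (P1/RW1/US1/PS0)
  lvl1: tbl 0x2A, slot 14 ⇒ 0x2B007 (P1/RW1/US1/PS0)
  → PA=0x2BE2B  (2 entries read)
#1 VA=0x24118CA (r,kernel):
  lvl0: tbl 0x26, slot 18 ⇒ 0x2D007 (P1/RW1/US1/PS0)
  lvl1: tbl 0x2D, slot 17 ⇒ 0x30007 (P1/RW1/US1/PS0)
  → PA=0x308CA  (2 entries read)
#2 VA=0x100C88B (r,kernel):
  lvl0: tbl 0x26, slot 8 ⇒ 0x34007 (P1/RW1/US1/PS0)
  lvl1: tbl 0x34, slot 12 ⇒ 0x35007 (P1/RW1/US1/PS0)
  → PA=0x3588B  (2 entries read)
#3 VA=0x3C158FE (r,kernel):
  lvl0: tbl 0x26, slot 30 ⇒ 0x37007 (P1/RW1/US1/PS0)
  lvl1: tbl 0x37, slot 21 ⇒ 0x38007 (P1/RW1/US1/PS0)
  → PA=0x388FE  (2 entries read)
#4 VA=0x160462E (r,kernel):
  lvl0: tbl 0x26, slot 11 ⇒ 0x3C007 (P1/RW1/US1/PS0)
  lvl1: tbl 0x3C, slot 4 ⇒ 0x3D007 (P1/RW1/US1/PS0)
  → PA=0x3D62E  (2 entries read)

Access #4 PA: 0x3D62E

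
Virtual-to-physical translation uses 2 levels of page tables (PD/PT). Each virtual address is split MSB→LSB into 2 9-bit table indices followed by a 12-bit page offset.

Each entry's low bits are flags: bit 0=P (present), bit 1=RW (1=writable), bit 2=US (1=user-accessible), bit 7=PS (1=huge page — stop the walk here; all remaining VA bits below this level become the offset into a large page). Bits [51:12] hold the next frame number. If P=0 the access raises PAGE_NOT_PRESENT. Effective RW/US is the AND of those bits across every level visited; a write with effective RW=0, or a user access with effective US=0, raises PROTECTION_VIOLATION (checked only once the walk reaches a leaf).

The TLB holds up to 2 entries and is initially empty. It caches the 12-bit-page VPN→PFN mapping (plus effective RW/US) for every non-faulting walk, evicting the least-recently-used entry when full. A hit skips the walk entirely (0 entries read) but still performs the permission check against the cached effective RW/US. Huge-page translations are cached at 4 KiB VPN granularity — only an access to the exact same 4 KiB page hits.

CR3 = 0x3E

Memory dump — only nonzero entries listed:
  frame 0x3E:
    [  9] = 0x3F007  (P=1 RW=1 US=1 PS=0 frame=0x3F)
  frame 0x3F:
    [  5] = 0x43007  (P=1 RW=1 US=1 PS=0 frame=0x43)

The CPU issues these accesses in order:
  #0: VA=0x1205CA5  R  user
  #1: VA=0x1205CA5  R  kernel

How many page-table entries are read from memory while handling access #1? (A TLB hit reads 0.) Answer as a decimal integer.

Walk each access:
#0 VA=0x1205CA5 (r,user):
  L0: frame=0x3E idx=9 entry=0x3F007 [P=1 RW=1 US=1 PS=0]
  L1: frame=0x3F idx=5 entry=0x43007 [P=1 RW=1 US=1 PS=0]
  → PA=0x43CA5  (2 entries read)
#1 VA=0x1205CA5 (r,kernel):
  TLB hit vpn=0x1205 → PA=0x43CA5

Entries read for #1: 0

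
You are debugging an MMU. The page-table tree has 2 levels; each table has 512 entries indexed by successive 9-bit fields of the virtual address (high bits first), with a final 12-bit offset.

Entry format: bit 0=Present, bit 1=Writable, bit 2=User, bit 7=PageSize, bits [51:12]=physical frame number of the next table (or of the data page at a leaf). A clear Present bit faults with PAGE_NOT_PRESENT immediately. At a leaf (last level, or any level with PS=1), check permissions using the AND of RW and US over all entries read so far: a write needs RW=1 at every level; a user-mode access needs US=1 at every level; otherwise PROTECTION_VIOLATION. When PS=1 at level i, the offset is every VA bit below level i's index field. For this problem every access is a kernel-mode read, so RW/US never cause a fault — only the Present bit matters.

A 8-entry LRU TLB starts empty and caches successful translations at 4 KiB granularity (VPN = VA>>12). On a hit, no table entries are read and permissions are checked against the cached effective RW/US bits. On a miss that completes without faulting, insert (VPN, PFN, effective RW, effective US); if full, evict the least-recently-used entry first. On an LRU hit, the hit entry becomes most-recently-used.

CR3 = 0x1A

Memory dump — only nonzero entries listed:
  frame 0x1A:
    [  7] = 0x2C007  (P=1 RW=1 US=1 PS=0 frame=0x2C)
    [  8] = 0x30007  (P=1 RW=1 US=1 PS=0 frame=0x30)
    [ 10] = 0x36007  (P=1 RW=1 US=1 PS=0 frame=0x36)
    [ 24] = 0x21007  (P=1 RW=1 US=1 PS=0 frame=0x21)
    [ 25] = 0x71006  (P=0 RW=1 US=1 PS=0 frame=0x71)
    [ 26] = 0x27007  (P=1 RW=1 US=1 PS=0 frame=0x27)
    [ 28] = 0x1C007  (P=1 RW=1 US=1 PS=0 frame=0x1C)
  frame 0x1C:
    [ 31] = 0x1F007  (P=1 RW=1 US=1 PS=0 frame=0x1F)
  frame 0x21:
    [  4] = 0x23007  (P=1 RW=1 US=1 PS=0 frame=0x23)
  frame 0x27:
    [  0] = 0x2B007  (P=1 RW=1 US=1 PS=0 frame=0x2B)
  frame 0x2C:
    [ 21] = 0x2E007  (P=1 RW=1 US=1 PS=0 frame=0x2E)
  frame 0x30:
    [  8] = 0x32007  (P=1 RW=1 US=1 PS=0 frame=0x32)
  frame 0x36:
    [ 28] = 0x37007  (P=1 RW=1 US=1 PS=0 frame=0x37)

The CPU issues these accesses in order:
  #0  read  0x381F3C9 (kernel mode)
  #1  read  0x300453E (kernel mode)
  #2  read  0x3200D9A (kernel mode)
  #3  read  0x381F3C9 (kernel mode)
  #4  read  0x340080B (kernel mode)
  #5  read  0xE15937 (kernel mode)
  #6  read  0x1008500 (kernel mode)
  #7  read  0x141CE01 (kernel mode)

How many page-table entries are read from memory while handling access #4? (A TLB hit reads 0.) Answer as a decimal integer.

Walk each access:
#0 VA=0x381F3C9 (r,kernel):
  L0 @0x1A[28] → 0x1C007  P=1,RW=1,US=1,PS=0
  L1 @0x1C[31] → 0x1F007  P=1,RW=1,US=1,PS=0
  → PA=0x1F3C9  (2 entries read)
#1 VA=0x300453E (r,kernel):
  L0 @0x1A[24] → 0x21007  P=1,RW=1,US=1,PS=0
  L1 @0x21[4] → 0x23007  P=1,RW=1,US=1,PS=0
  → PA=0x2353E  (2 entries read)
#2 VA=0x3200D9A (r,kernel):
  L0 @0x1A[25] → 0x71006  P=0,RW=1,US=1,PS=0
  ✗ PAGE_NOT_PRESENT  [1 reads]
#3 VA=0x381F3C9 (r,kernel):
  TLB hit vpn=0x381F → PA=0x1F3C9
#4 VA=0x340080B (r,kernel):
  L0 @0x1A[26] → 0x27007  P=1,RW=1,US=1,PS=0
  L1 @0x27[0] → 0x2B007  P=1,RW=1,US=1,PS=0
  → PA=0x2B80B  (2 entries read)
#5 VA=0xE15937 (r,kernel):
  L0 @0x1A[7] → 0x2C007  P=1,RW=1,US=1,PS=0
  L1 @0x2C[21] → 0x2E007  P=1,RW=1,US=1,PS=0
  → PA=0x2E937  (2 entries read)
#6 VA=0x1008500 (r,kernel):
  L0 @0x1A[8] → 0x30007  P=1,RW=1,US=1,PS=0
  L1 @0x30[8] → 0x32007  P=1,RW=1,US=1,PS=0
  → PA=0x32500  (2 entries read)
#7 VA=0x141CE01 (r,kernel):
  L0 @0x1A[10] → 0x36007  P=1,RW=1,US=1,PS=0
  L1 @0x36[28] → 0x37007  P=1,RW=1,US=1,PS=0
  → PA=0x37E01  (2 entries read)

Entries read for #4: 2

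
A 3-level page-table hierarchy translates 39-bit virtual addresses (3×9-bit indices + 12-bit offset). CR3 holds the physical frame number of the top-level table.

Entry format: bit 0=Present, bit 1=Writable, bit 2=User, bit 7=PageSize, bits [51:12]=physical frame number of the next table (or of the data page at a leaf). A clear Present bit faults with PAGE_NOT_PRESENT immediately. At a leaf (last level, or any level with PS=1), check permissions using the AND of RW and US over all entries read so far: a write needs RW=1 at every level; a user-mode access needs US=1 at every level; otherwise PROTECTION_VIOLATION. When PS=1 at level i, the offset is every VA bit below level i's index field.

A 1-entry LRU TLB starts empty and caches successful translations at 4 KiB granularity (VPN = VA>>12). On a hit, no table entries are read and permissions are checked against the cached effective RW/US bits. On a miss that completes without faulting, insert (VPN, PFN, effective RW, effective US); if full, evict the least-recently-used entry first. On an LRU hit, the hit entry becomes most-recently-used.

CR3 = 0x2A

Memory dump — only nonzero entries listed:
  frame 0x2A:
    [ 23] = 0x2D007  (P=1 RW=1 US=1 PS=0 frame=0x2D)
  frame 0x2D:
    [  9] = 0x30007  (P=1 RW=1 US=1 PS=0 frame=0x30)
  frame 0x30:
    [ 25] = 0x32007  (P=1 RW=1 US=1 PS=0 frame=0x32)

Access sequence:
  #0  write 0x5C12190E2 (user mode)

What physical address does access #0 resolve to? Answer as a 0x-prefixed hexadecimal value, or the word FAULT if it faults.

Trace:
#0 VA=0x5C12190E2 (w,user):
  L0: frame=0x2A idx=23 entry=0x2D007 [P=1 RW=1 US=1 PS=0]
  L1: frame=0x2D idx=9 entry=0x30007 [P=1 RW=1 US=1 PS=0]
  L2: frame=0x30 idx=25 entry=0x32007 [P=1 RW=1 US=1 PS=0]
  ⇒ phys 0x320E2  [3 reads]

Access #0 PA: 0x320E2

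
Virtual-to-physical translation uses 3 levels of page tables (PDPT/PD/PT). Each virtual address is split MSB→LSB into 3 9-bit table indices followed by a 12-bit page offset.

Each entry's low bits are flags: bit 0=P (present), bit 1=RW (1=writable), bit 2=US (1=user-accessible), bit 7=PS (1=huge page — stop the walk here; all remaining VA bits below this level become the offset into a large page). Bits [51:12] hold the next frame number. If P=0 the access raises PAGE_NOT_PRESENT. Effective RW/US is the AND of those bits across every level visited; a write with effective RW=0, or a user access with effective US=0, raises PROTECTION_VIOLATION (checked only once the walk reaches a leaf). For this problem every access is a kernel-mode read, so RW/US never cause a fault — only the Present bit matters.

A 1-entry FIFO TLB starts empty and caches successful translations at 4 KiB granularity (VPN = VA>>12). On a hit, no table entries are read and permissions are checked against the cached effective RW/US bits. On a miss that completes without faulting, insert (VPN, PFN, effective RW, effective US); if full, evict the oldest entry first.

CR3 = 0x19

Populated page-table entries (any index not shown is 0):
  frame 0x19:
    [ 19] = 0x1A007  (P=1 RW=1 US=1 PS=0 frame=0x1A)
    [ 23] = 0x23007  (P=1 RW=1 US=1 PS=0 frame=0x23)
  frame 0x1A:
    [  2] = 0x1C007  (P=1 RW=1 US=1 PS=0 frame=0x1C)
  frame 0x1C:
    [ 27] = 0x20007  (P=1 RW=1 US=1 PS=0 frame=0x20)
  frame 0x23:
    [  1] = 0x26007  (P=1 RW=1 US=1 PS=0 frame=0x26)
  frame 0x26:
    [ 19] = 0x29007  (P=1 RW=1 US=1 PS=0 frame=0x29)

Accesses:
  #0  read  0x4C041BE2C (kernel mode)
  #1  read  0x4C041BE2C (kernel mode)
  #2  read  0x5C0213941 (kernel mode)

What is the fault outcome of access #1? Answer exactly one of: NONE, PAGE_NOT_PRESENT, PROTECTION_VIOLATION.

Trace:
#0 VA=0x4C041BE2C (r,kernel):
  lvl0: tbl 0x19, slot 19 ⇒ 0x1A007 (P1/RW1/US1/PS0)
  lvl1: tbl 0x1A, slot 2 ⇒ 0x1C007 (P1/RW1/US1/PS0)
  lvl2: tbl 0x1C, slot 27 ⇒ 0x20007 (P1/RW1/US1/PS0)
  ✓ 0x20E2C  — 3 lookups
#1 VA=0x4C041BE2C (r,kernel):
  TLB hit vpn=0x4C041B → PA=0x20E2C
#2 VA=0x5C0213941 (r,kernel):
  lvl0: tbl 0x19, slot 23 ⇒ 0x23007 (P1/RW1/US1/PS0)
  lvl1: tbl 0x23, slot 1 ⇒ 0x26007 (P1/RW1/US1/PS0)
  lvl2: tbl 0x26, slot 19 ⇒ 0x29007 (P1/RW1/US1/PS0)
  ✓ 0x29941  — 3 lookups

Access #1 fault: NONE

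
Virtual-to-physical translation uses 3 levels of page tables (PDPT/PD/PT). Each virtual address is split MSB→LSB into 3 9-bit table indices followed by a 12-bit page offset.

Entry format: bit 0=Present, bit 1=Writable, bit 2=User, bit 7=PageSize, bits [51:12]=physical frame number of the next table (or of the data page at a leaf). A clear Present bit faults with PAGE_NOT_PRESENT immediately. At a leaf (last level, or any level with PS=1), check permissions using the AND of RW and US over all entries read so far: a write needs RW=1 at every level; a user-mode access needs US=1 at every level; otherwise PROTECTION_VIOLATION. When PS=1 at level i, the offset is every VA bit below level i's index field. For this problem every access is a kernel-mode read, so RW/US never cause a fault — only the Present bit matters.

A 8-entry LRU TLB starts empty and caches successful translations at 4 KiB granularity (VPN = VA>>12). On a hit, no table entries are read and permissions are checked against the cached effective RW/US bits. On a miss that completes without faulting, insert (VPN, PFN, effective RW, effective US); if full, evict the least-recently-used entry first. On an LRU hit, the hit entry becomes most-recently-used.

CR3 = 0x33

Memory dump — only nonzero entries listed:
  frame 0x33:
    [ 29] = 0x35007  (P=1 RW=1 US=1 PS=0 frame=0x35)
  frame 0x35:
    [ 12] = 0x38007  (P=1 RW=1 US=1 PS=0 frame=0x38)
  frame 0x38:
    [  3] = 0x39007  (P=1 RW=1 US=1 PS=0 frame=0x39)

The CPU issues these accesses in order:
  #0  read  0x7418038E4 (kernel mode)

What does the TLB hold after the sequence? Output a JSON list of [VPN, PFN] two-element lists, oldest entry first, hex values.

Walk each access:
#0 VA=0x7418038E4 (r,kernel):
  lvl0: tbl 0x33, slot 29 ⇒ 0x35007 (P1/RW1/US1/PS0)
  lvl1: tbl 0x35, slot 12 ⇒ 0x38007 (P1/RW1/US1/PS0)
  lvl2: tbl 0x38, slot 3 ⇒ 0x39007 (P1/RW1/US1/PS0)
  → PA=0x398E4  (3 entries read)

TLB: [["0x741803", "0x39"]]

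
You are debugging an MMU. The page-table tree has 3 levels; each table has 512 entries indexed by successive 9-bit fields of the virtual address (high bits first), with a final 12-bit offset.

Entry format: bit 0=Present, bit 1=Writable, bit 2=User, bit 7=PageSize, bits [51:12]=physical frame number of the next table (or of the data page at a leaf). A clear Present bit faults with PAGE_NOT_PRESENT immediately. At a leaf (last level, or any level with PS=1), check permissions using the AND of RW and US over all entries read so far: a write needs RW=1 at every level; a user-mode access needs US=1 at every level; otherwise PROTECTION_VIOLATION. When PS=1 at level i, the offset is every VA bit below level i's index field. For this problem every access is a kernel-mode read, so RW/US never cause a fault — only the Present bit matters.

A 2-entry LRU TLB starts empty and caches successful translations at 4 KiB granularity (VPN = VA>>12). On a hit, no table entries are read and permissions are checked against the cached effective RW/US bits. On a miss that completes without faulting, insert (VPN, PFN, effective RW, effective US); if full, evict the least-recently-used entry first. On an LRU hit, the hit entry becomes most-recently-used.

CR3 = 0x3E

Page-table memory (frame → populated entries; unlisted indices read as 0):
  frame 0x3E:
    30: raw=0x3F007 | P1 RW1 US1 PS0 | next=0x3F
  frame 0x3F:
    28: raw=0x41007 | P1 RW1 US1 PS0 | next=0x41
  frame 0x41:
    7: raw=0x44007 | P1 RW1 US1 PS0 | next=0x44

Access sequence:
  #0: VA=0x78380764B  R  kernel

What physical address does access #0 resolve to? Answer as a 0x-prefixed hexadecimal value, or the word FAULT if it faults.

Trace:
#0 VA=0x78380764B (r,kernel):
  L0 @0x3E[30] → 0x3F007  P=1,RW=1,US=1,PS=0
  L1 @0x3F[28] → 0x41007  P=1,RW=1,US=1,PS=0
  L2 @0x41[7] → 0x44007  P=1,RW=1,US=1,PS=0
  ⇒ phys 0x4464B  [3 reads]

Access #0 PA: 0x4464B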